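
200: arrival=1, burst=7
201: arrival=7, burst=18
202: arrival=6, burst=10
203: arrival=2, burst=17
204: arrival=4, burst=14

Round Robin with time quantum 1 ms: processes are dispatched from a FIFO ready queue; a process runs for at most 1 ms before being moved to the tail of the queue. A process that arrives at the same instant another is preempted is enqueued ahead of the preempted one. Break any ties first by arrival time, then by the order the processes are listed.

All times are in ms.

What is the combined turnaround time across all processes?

245

Gantt: | idle 0-1 | 200 1-2 | 203 2-3 | 200 3-4 | 203 4-5 | 204 5-6 | 200 6-7 | 203 7-8 | 202 8-9 | 204 9-10 | 201 10-11 | 200 11-12 | 203 12-13 | 202 13-14 | 204 14-15 | 201 15-16 | 200 16-17 | 203 17-18 | 202 18-19 | 204 19-20 | 201 20-21 | 200 21-22 | 203 22-23 | 202 23-24 | 204 24-25 | 201 25-26 | 200 26-27 | 203 27-28 | 202 28-29 | 204 29-30 | 201 30-31 | 203 31-32 | 202 32-33 | 204 33-34 | 201 34-35 | 203 35-36 | 202 36-37 | 204 37-38 | 201 38-39 | 203 39-40 | 202 40-41 | 204 41-42 | 201 42-43 | 203 43-44 | 202 44-45 | 204 45-46 | 201 46-47 | 203 47-48 | 202 48-49 | 204 49-50 | 201 50-51 | 203 51-52 | 204 52-53 | 201 53-54 | 203 54-55 | 204 55-56 | 201 56-57 | 203 57-58 | 204 58-59 | 201 59-60 | 203 60-61 | 201 61-62 | 203 62-63 | 201 63-67 |
Completion: 200=27  201=67  202=49  203=63  204=59
Turnaround = completion − arrival: 200=26, 201=60, 202=43, 203=61, 204=55
Total turnaround = 26 + 60 + 43 + 61 + 55 = 245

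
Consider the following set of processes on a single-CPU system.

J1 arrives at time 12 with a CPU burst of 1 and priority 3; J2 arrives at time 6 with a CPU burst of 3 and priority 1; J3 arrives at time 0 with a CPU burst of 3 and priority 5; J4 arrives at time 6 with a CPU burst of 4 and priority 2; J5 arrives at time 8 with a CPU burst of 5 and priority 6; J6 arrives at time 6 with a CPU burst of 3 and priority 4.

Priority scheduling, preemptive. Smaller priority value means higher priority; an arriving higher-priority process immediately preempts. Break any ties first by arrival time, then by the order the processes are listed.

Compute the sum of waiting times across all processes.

21

Timeline: | J3 0-3 | idle 3-6 | J2 6-9 | J4 9-13 | J1 13-14 | J6 14-17 | J5 17-22 |
Completion: J1=14  J2=9  J3=3  J4=13  J5=22  J6=17
Turnaround (C−A): J1=2  J2=3  J3=3  J4=7  J5=14  J6=11
Waiting = turnaround − burst: J1=1, J2=0, J3=0, J4=3, J5=9, J6=8
Total waiting = 1 + 0 + 0 + 3 + 9 + 8 = 21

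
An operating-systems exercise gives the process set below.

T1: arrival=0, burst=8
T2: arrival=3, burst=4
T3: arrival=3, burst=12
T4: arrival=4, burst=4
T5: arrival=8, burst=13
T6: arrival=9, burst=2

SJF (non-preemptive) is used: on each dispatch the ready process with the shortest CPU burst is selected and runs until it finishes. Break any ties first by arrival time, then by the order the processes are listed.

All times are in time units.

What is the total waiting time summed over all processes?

Schedule: | T1 0-8 | T2 8-12 | T6 12-14 | T4 14-18 | T3 18-30 | T5 30-43 |
Completion: T1=8  T2=12  T3=30  T4=18  T5=43  T6=14
Turnaround (C−A): T1=8  T2=9  T3=27  T4=14  T5=35  T6=5
Waiting = turnaround − burst: T1=0, T2=5, T3=15, T4=10, T5=22, T6=3
Total waiting = 0 + 5 + 15 + 10 + 22 + 3 = 55

55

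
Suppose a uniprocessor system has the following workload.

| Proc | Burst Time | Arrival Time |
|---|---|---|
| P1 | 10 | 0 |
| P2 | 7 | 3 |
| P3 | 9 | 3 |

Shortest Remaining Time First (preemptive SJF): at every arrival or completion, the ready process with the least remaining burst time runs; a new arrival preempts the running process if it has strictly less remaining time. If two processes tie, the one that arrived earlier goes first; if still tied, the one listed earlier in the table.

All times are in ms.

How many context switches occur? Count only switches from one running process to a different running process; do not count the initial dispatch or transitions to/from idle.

2

Schedule: | P1 0-10 | P2 10-17 | P3 17-26 |
Completion: P1=10  P2=17  P3=26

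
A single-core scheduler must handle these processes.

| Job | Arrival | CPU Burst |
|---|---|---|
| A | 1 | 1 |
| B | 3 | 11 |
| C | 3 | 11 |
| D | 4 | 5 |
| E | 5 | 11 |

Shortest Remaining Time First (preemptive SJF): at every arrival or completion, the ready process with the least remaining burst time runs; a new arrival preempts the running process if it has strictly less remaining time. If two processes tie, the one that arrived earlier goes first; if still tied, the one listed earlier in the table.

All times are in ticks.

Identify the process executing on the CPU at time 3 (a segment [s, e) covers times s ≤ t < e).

Schedule: | idle 0-1 | A 1-2 | idle 2-3 | B 3-4 | D 4-9 | B 9-19 | C 19-30 | E 30-41 |
Completion: A=2  B=19  C=30  D=9  E=41
Turnaround (C−A): A=1  B=16  C=27  D=5  E=36

B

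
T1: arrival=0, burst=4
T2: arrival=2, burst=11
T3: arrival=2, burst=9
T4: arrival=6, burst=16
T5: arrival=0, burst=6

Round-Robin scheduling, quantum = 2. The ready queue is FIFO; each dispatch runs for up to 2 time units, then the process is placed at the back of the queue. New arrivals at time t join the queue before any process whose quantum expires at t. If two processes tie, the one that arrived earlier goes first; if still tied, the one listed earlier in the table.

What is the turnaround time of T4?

40

Schedule: | T1 0-2 | T5 2-4 | T2 4-6 | T3 6-8 | T1 8-10 | T5 10-12 | T4 12-14 | T2 14-16 | T3 16-18 | T5 18-20 | T4 20-22 | T2 22-24 | T3 24-26 | T4 26-28 | T2 28-30 | T3 30-32 | T4 32-34 | T2 34-36 | T3 36-37 | T4 37-39 | T2 39-40 | T4 40-46 |
Completion: T1=10  T2=40  T3=37  T4=46  T5=20
Turnaround (C−A): T1=10  T2=38  T3=35  T4=40  T5=20
Turnaround(T4) = completion − arrival = 46 − 6 = 40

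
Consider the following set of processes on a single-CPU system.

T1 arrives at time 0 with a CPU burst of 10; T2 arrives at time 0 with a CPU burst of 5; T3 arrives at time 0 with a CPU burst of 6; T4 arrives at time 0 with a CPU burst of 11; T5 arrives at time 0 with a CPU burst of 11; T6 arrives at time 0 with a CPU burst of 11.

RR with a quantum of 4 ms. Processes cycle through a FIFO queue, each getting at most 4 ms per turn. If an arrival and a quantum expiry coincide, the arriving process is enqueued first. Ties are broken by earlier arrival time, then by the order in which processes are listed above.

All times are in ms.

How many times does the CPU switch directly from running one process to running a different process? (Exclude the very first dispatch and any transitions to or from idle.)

Timeline: | T1 0-4 | T2 4-8 | T3 8-12 | T4 12-16 | T5 16-20 | T6 20-24 | T1 24-28 | T2 28-29 | T3 29-31 | T4 31-35 | T5 35-39 | T6 39-43 | T1 43-45 | T4 45-48 | T5 48-51 | T6 51-54 |
Completion: T1=45  T2=29  T3=31  T4=48  T5=51  T6=54
Turnaround (C−A): T1=45  T2=29  T3=31  T4=48  T5=51  T6=54

15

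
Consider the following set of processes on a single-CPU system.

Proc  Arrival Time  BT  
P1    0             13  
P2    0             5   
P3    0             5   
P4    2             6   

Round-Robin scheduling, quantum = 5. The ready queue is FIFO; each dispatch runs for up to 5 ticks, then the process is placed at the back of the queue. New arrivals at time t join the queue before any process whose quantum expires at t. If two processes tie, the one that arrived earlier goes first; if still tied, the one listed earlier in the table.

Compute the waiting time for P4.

18

Gantt: | P1 0-5 | P2 5-10 | P3 10-15 | P4 15-20 | P1 20-25 | P4 25-26 | P1 26-29 |
Completion: P1=29  P2=10  P3=15  P4=26
Waiting(P4) = turnaround − burst = 24 − 6 = 18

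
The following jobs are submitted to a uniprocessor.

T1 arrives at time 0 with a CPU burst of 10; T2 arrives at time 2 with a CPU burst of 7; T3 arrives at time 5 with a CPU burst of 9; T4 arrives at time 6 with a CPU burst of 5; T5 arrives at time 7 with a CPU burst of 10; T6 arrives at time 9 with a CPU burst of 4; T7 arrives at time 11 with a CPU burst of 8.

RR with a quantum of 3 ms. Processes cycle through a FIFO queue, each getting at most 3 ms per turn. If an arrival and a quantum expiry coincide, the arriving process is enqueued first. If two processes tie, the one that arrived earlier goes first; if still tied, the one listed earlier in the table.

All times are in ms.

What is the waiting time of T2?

Gantt: | T1 0-3 | T2 3-6 | T1 6-9 | T3 9-12 | T4 12-15 | T2 15-18 | T5 18-21 | T6 21-24 | T1 24-27 | T7 27-30 | T3 30-33 | T4 33-35 | T2 35-36 | T5 36-39 | T6 39-40 | T1 40-41 | T7 41-44 | T3 44-47 | T5 47-50 | T7 50-52 | T5 52-53 |
Completion: T1=41  T2=36  T3=47  T4=35  T5=53  T6=40  T7=52
Turnaround (C−A): T1=41  T2=34  T3=42  T4=29  T5=46  T6=31  T7=41
Waiting(T2) = turnaround − burst = 34 − 7 = 27

27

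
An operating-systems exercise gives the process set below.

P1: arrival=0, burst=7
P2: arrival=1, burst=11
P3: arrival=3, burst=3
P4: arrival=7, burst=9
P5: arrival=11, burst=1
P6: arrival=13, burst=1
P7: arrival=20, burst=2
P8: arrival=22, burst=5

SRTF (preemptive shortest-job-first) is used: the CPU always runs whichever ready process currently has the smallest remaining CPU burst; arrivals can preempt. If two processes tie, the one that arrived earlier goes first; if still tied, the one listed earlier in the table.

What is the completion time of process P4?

Schedule: | P1 0-3 | P3 3-6 | P1 6-10 | P4 10-11 | P5 11-12 | P4 12-13 | P6 13-14 | P4 14-21 | P7 21-23 | P8 23-28 | P2 28-39 |
Completion: P1=10  P2=39  P3=6  P4=21  P5=12  P6=14  P7=23  P8=28

21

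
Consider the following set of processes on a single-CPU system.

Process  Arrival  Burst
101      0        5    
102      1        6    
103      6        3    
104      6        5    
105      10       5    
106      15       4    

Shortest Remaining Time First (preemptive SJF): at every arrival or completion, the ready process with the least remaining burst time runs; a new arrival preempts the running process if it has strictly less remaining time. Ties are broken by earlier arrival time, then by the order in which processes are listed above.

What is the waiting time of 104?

Gantt: | 101 0-5 | 102 5-6 | 103 6-9 | 102 9-14 | 104 14-19 | 106 19-23 | 105 23-28 |
Completion: 101=5  102=14  103=9  104=19  105=28  106=23
Waiting(104) = turnaround − burst = 13 − 5 = 8

8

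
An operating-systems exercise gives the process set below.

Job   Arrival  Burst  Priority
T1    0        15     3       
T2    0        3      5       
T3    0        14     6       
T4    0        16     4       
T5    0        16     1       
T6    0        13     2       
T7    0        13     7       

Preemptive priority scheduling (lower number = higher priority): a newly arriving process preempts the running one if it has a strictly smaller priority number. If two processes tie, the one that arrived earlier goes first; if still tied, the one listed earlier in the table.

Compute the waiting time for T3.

Gantt: | T5 0-16 | T6 16-29 | T1 29-44 | T4 44-60 | T2 60-63 | T3 63-77 | T7 77-90 |
Completion: T1=44  T2=63  T3=77  T4=60  T5=16  T6=29  T7=90
Waiting(T3) = turnaround − burst = 77 − 14 = 63

63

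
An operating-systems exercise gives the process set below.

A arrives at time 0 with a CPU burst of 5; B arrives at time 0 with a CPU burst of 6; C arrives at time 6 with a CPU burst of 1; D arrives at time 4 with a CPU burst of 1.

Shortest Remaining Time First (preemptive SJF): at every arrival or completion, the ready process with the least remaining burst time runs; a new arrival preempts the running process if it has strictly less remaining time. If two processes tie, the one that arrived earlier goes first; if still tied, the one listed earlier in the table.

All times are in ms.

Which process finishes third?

Gantt: | A 0-5 | D 5-6 | C 6-7 | B 7-13 |
Completion: A=5  B=13  C=7  D=6
Turnaround (C−A): A=5  B=13  C=1  D=2
Finish order: A → D → C → B

C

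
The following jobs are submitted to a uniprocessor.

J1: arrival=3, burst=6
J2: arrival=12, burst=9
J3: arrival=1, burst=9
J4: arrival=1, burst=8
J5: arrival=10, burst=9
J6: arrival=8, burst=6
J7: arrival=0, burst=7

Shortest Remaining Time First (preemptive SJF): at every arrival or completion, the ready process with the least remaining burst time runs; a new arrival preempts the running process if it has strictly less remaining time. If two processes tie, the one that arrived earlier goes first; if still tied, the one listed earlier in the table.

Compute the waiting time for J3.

Schedule: | J7 0-7 | J1 7-13 | J6 13-19 | J4 19-27 | J3 27-36 | J5 36-45 | J2 45-54 |
Completion: J1=13  J2=54  J3=36  J4=27  J5=45  J6=19  J7=7
Waiting(J3) = turnaround − burst = 35 − 9 = 26

26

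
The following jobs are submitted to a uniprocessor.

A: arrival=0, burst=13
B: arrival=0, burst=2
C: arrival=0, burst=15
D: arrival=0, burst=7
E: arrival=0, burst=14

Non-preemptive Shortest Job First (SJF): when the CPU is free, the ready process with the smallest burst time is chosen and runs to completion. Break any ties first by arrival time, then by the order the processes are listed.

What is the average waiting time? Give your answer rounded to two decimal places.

13.80

Timeline: | B 0-2 | D 2-9 | A 9-22 | E 22-36 | C 36-51 |
Completion: A=22  B=2  C=51  D=9  E=36
Turnaround (C−A): A=22  B=2  C=51  D=9  E=36
Waiting times: A=9, B=0, C=36, D=2, E=22
Average waiting = (9+0+36+2+22) / 5 = 69/5 = 13.80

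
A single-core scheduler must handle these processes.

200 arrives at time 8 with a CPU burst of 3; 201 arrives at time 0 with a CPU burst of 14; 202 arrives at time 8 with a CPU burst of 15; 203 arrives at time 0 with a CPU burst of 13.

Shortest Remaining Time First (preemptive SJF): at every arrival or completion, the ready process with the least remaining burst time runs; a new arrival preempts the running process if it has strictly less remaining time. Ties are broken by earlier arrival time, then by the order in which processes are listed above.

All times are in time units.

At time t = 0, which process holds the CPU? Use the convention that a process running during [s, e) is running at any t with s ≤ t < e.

Timeline: | 203 0-8 | 200 8-11 | 203 11-16 | 201 16-30 | 202 30-45 |
Completion: 200=11  201=30  202=45  203=16
Turnaround (C−A): 200=3  201=30  202=37  203=16

203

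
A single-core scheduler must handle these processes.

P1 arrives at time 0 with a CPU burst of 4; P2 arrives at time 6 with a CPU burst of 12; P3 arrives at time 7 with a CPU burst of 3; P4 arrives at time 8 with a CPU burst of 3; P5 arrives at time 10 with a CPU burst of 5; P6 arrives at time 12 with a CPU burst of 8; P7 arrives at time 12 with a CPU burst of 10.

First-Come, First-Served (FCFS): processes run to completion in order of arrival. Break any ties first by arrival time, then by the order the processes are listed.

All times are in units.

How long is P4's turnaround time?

Timeline: | P1 0-4 | idle 4-6 | P2 6-18 | P3 18-21 | P4 21-24 | P5 24-29 | P6 29-37 | P7 37-47 |
Completion: P1=4  P2=18  P3=21  P4=24  P5=29  P6=37  P7=47
Turnaround (C−A): P1=4  P2=12  P3=14  P4=16  P5=19  P6=25  P7=35
Turnaround(P4) = completion − arrival = 24 − 8 = 16

16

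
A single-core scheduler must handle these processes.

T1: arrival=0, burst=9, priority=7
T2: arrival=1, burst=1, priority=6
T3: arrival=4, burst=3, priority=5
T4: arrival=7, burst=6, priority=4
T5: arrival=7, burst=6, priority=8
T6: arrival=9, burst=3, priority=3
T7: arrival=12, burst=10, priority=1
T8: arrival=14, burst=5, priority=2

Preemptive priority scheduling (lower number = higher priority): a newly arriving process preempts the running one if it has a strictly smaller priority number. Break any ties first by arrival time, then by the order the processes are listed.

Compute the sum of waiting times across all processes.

Timeline: | T1 0-1 | T2 1-2 | T1 2-4 | T3 4-7 | T4 7-9 | T6 9-12 | T7 12-22 | T8 22-27 | T4 27-31 | T1 31-37 | T5 37-43 |
Completion: T1=37  T2=2  T3=7  T4=31  T5=43  T6=12  T7=22  T8=27
Turnaround (C−A): T1=37  T2=1  T3=3  T4=24  T5=36  T6=3  T7=10  T8=13
Waiting = turnaround − burst: T1=28, T2=0, T3=0, T4=18, T5=30, T6=0, T7=0, T8=8
Total waiting = 28 + 0 + 0 + 18 + 30 + 0 + 0 + 8 = 84

84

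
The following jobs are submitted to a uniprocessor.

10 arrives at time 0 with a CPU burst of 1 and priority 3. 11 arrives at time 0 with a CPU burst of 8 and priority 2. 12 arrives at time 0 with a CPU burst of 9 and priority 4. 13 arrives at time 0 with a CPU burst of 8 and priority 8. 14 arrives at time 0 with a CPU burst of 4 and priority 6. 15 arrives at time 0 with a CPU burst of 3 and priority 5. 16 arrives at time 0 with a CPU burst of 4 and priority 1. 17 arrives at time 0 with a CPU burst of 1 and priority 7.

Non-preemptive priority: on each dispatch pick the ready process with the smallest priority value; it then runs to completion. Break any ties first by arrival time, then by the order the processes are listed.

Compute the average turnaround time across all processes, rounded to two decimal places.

Schedule: | 16 0-4 | 11 4-12 | 10 12-13 | 12 13-22 | 15 22-25 | 14 25-29 | 17 29-30 | 13 30-38 |
Completion: 10=13  11=12  12=22  13=38  14=29  15=25  16=4  17=30
Turnaround times: 10=13, 11=12, 12=22, 13=38, 14=29, 15=25, 16=4, 17=30
Average turnaround = (13+12+22+38+29+25+4+30) / 8 = 173/8 = 21.63

21.63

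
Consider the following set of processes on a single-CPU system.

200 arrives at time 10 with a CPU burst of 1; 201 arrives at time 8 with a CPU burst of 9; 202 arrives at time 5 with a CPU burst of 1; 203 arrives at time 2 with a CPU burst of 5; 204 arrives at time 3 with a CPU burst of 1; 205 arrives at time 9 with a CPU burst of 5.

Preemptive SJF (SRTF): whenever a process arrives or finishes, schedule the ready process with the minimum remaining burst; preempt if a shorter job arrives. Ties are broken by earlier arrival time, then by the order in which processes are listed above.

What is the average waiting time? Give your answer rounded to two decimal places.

1.67

Gantt: | idle 0-2 | 203 2-3 | 204 3-4 | 203 4-5 | 202 5-6 | 203 6-9 | 205 9-10 | 200 10-11 | 205 11-15 | 201 15-24 |
Completion: 200=11  201=24  202=6  203=9  204=4  205=15
Turnaround (C−A): 200=1  201=16  202=1  203=7  204=1  205=6
Waiting times: 200=0, 201=7, 202=0, 203=2, 204=0, 205=1
Average waiting = (0+7+0+2+0+1) / 6 = 10/6 = 1.67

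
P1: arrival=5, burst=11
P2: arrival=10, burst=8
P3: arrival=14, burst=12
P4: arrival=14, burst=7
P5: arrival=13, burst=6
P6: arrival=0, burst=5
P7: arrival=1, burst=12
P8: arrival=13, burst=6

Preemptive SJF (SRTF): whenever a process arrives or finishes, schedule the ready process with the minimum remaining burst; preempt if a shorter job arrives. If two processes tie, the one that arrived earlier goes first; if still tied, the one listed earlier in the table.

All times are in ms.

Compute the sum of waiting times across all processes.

134

Timeline: | P6 0-5 | P1 5-16 | P5 16-22 | P8 22-28 | P4 28-35 | P2 35-43 | P7 43-55 | P3 55-67 |
Completion: P1=16  P2=43  P3=67  P4=35  P5=22  P6=5  P7=55  P8=28
Turnaround (C−A): P1=11  P2=33  P3=53  P4=21  P5=9  P6=5  P7=54  P8=15
Waiting = turnaround − burst: P1=0, P2=25, P3=41, P4=14, P5=3, P6=0, P7=42, P8=9
Total waiting = 0 + 25 + 41 + 14 + 3 + 0 + 42 + 9 = 134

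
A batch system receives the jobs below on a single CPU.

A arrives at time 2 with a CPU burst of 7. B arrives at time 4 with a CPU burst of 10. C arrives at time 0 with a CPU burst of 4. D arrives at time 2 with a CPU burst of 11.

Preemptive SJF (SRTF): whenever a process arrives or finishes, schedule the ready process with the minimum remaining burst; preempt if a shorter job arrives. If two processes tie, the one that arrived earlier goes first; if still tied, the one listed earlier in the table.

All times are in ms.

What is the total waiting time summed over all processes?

28

Gantt: | C 0-4 | A 4-11 | B 11-21 | D 21-32 |
Completion: A=11  B=21  C=4  D=32
Waiting = turnaround − burst: A=2, B=7, C=0, D=19
Total waiting = 2 + 7 + 0 + 19 = 28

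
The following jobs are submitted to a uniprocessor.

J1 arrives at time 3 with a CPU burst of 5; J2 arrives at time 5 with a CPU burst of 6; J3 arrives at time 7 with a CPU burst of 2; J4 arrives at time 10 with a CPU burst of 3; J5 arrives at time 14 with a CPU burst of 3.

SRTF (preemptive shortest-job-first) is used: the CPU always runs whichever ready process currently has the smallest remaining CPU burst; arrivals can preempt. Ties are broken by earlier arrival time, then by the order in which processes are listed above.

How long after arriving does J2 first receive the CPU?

Gantt: | idle 0-3 | J1 3-8 | J3 8-10 | J4 10-13 | J2 13-14 | J5 14-17 | J2 17-22 |
Completion: J1=8  J2=22  J3=10  J4=13  J5=17
Response(J2) = first start − arrival = 13 − 5 = 8

8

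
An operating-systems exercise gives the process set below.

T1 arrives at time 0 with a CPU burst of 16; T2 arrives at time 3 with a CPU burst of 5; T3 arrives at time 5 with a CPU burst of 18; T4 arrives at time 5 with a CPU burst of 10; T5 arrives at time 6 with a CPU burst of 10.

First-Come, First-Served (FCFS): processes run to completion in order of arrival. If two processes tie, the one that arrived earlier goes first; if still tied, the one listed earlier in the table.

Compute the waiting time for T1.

Gantt: | T1 0-16 | T2 16-21 | T3 21-39 | T4 39-49 | T5 49-59 |
Completion: T1=16  T2=21  T3=39  T4=49  T5=59
Turnaround (C−A): T1=16  T2=18  T3=34  T4=44  T5=53
Waiting(T1) = turnaround − burst = 16 − 16 = 0

0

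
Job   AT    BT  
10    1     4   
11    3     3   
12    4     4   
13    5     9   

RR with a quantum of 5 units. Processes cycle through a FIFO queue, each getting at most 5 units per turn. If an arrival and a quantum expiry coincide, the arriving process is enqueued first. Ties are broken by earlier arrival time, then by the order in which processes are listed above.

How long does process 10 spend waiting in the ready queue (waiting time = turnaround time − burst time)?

0

Schedule: | idle 0-1 | 10 1-5 | 11 5-8 | 12 8-12 | 13 12-21 |
Completion: 10=5  11=8  12=12  13=21
Waiting(10) = turnaround − burst = 4 − 4 = 0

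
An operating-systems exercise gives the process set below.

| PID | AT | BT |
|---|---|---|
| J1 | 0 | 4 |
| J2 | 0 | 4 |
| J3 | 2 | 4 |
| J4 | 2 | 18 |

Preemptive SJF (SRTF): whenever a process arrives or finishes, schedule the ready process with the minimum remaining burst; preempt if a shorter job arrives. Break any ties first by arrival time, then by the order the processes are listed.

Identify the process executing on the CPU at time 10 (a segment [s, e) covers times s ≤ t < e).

J3

Gantt: | J1 0-4 | J2 4-8 | J3 8-12 | J4 12-30 |
Completion: J1=4  J2=8  J3=12  J4=30
Turnaround (C−A): J1=4  J2=8  J3=10  J4=28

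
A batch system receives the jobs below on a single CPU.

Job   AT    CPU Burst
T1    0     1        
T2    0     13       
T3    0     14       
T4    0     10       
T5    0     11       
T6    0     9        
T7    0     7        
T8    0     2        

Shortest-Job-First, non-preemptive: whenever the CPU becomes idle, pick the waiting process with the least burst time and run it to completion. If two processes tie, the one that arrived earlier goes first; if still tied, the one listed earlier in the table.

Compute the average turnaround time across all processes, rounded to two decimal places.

27.75

Schedule: | T1 0-1 | T8 1-3 | T7 3-10 | T6 10-19 | T4 19-29 | T5 29-40 | T2 40-53 | T3 53-67 |
Completion: T1=1  T2=53  T3=67  T4=29  T5=40  T6=19  T7=10  T8=3
Turnaround (C−A): T1=1  T2=53  T3=67  T4=29  T5=40  T6=19  T7=10  T8=3
Turnaround times: T1=1, T2=53, T3=67, T4=29, T5=40, T6=19, T7=10, T8=3
Average turnaround = (1+53+67+29+40+19+10+3) / 8 = 222/8 = 27.75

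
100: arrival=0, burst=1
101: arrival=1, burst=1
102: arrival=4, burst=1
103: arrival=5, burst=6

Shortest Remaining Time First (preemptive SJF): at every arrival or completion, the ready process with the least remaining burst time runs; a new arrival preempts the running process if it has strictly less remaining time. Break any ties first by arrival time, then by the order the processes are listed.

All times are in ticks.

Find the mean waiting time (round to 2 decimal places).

0.00

Schedule: | 100 0-1 | 101 1-2 | idle 2-4 | 102 4-5 | 103 5-11 |
Completion: 100=1  101=2  102=5  103=11
Waiting times: 100=0, 101=0, 102=0, 103=0
Average waiting = (0+0+0+0) / 4 = 0/4 = 0.00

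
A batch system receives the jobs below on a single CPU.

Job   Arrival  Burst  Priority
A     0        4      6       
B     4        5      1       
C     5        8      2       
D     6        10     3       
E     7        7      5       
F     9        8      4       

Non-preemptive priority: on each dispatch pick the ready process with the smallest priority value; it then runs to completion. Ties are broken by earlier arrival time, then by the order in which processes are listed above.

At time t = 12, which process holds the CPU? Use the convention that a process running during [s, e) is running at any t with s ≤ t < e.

C

Gantt: | A 0-4 | B 4-9 | C 9-17 | D 17-27 | F 27-35 | E 35-42 |
Completion: A=4  B=9  C=17  D=27  E=42  F=35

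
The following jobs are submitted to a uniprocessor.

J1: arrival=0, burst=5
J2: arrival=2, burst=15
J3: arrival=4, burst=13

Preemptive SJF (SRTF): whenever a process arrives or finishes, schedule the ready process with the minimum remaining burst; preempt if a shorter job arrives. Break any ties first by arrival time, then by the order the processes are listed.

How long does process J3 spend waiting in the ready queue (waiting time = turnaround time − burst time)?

Gantt: | J1 0-5 | J3 5-18 | J2 18-33 |
Completion: J1=5  J2=33  J3=18
Waiting(J3) = turnaround − burst = 14 − 13 = 1

1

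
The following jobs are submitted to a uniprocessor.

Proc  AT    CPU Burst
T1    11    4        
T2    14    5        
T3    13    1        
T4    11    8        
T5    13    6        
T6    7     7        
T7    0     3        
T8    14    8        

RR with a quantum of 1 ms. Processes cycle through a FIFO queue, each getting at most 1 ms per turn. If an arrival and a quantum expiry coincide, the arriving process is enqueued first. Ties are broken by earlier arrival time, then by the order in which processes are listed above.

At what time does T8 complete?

Gantt: | T7 0-3 | idle 3-7 | T6 7-11 | T1 11-12 | T4 12-13 | T6 13-14 | T1 14-15 | T3 15-16 | T5 16-17 | T4 17-18 | T2 18-19 | T8 19-20 | T6 20-21 | T1 21-22 | T5 22-23 | T4 23-24 | T2 24-25 | T8 25-26 | T6 26-27 | T1 27-28 | T5 28-29 | T4 29-30 | T2 30-31 | T8 31-32 | T5 32-33 | T4 33-34 | T2 34-35 | T8 35-36 | T5 36-37 | T4 37-38 | T2 38-39 | T8 39-40 | T5 40-41 | T4 41-42 | T8 42-43 | T4 43-44 | T8 44-46 |
Completion: T1=28  T2=39  T3=16  T4=44  T5=41  T6=27  T7=3  T8=46
Turnaround (C−A): T1=17  T2=25  T3=3  T4=33  T5=28  T6=20  T7=3  T8=32

46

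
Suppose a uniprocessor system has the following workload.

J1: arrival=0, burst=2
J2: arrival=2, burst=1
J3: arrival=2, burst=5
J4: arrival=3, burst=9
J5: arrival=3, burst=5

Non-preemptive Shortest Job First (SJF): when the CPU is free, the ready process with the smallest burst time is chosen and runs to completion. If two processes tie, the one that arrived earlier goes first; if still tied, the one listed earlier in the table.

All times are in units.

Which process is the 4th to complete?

Gantt: | J1 0-2 | J2 2-3 | J3 3-8 | J5 8-13 | J4 13-22 |
Completion: J1=2  J2=3  J3=8  J4=22  J5=13
Finish order: J1 → J2 → J3 → J5 → J4

J5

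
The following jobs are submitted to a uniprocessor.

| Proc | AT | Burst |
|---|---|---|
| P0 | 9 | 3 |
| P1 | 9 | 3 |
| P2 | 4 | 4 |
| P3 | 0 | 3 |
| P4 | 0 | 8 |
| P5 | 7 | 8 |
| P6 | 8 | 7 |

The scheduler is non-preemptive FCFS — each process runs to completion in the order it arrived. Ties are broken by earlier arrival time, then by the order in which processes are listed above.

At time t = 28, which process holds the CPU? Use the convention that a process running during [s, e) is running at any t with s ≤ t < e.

Timeline: | P3 0-3 | P4 3-11 | P2 11-15 | P5 15-23 | P6 23-30 | P0 30-33 | P1 33-36 |
Completion: P0=33  P1=36  P2=15  P3=3  P4=11  P5=23  P6=30
Turnaround (C−A): P0=24  P1=27  P2=11  P3=3  P4=11  P5=16  P6=22

P6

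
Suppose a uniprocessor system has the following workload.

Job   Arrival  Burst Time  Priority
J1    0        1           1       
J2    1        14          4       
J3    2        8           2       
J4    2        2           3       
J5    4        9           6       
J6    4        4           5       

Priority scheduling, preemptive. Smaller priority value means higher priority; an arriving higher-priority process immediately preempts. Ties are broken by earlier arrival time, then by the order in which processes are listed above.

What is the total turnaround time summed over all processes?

102

Timeline: | J1 0-1 | J2 1-2 | J3 2-10 | J4 10-12 | J2 12-25 | J6 25-29 | J5 29-38 |
Completion: J1=1  J2=25  J3=10  J4=12  J5=38  J6=29
Turnaround (C−A): J1=1  J2=24  J3=8  J4=10  J5=34  J6=25
Turnaround = completion − arrival: J1=1, J2=24, J3=8, J4=10, J5=34, J6=25
Total turnaround = 1 + 24 + 8 + 10 + 34 + 25 = 102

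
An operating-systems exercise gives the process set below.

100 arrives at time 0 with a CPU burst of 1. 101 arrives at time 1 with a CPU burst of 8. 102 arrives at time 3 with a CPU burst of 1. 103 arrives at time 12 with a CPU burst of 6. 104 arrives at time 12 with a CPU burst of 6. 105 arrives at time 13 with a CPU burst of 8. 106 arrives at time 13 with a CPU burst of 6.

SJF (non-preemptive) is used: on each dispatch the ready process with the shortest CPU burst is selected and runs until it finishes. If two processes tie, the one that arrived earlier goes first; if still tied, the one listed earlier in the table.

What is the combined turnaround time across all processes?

76

Schedule: | 100 0-1 | 101 1-9 | 102 9-10 | idle 10-12 | 103 12-18 | 104 18-24 | 106 24-30 | 105 30-38 |
Completion: 100=1  101=9  102=10  103=18  104=24  105=38  106=30
Turnaround (C−A): 100=1  101=8  102=7  103=6  104=12  105=25  106=17
Turnaround = completion − arrival: 100=1, 101=8, 102=7, 103=6, 104=12, 105=25, 106=17
Total turnaround = 1 + 8 + 7 + 6 + 12 + 25 + 17 = 76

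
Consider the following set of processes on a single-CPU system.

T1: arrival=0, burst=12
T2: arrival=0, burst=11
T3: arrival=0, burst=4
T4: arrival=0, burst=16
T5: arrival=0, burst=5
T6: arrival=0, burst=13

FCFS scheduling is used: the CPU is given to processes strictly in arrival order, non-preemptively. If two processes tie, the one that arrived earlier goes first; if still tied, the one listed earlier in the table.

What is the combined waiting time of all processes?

153

Schedule: | T1 0-12 | T2 12-23 | T3 23-27 | T4 27-43 | T5 43-48 | T6 48-61 |
Completion: T1=12  T2=23  T3=27  T4=43  T5=48  T6=61
Waiting = turnaround − burst: T1=0, T2=12, T3=23, T4=27, T5=43, T6=48
Total waiting = 0 + 12 + 23 + 27 + 43 + 48 = 153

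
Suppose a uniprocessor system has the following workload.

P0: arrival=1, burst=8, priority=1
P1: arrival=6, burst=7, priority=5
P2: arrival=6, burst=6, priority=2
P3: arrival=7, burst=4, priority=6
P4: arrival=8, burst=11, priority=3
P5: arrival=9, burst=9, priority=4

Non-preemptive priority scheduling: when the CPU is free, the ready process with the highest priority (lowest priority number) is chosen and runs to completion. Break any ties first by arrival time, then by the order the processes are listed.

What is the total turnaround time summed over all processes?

Timeline: | idle 0-1 | P0 1-9 | P2 9-15 | P4 15-26 | P5 26-35 | P1 35-42 | P3 42-46 |
Completion: P0=9  P1=42  P2=15  P3=46  P4=26  P5=35
Turnaround = completion − arrival: P0=8, P1=36, P2=9, P3=39, P4=18, P5=26
Total turnaround = 8 + 36 + 9 + 39 + 18 + 26 = 136

136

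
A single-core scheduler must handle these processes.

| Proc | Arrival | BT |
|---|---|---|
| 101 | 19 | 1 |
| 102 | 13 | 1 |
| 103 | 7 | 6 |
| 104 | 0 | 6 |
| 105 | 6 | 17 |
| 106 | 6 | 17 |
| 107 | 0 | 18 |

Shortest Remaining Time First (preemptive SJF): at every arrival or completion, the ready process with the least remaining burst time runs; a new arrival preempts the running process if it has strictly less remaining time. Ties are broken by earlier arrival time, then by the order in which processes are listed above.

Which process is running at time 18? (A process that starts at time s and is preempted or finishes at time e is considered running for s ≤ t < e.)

105

Timeline: | 104 0-6 | 105 6-7 | 103 7-13 | 102 13-14 | 105 14-19 | 101 19-20 | 105 20-31 | 106 31-48 | 107 48-66 |
Completion: 101=20  102=14  103=13  104=6  105=31  106=48  107=66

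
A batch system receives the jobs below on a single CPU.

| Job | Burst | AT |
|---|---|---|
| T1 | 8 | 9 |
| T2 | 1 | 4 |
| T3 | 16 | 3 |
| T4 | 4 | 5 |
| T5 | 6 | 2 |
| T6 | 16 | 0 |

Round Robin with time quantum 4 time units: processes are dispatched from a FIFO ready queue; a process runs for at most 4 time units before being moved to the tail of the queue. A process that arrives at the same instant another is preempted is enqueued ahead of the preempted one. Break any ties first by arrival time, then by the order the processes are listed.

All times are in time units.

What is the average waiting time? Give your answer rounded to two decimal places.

Gantt: | T6 0-4 | T5 4-8 | T3 8-12 | T2 12-13 | T6 13-17 | T4 17-21 | T5 21-23 | T1 23-27 | T3 27-31 | T6 31-35 | T1 35-39 | T3 39-43 | T6 43-47 | T3 47-51 |
Completion: T1=39  T2=13  T3=51  T4=21  T5=23  T6=47
Waiting times: T1=22, T2=8, T3=32, T4=12, T5=15, T6=31
Average waiting = (22+8+32+12+15+31) / 6 = 120/6 = 20.00

20.00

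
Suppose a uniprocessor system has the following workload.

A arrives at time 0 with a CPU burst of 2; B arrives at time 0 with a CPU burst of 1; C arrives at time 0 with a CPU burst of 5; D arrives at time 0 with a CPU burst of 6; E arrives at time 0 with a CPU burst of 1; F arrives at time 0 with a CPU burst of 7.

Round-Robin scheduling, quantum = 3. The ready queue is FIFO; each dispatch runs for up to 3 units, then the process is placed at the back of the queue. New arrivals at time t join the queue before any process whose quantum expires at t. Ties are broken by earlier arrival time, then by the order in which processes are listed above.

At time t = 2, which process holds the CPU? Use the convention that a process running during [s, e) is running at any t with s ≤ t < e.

Gantt: | A 0-2 | B 2-3 | C 3-6 | D 6-9 | E 9-10 | F 10-13 | C 13-15 | D 15-18 | F 18-22 |
Completion: A=2  B=3  C=15  D=18  E=10  F=22
Turnaround (C−A): A=2  B=3  C=15  D=18  E=10  F=22

B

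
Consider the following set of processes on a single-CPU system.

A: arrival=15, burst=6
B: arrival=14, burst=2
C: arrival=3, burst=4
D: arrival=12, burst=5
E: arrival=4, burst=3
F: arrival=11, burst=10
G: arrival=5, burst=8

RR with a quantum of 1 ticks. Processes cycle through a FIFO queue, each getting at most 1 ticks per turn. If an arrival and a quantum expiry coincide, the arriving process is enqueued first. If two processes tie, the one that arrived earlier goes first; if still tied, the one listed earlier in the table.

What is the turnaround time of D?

21

Timeline: | idle 0-3 | C 3-4 | E 4-5 | C 5-6 | G 6-7 | E 7-8 | C 8-9 | G 9-10 | E 10-11 | C 11-12 | G 12-13 | F 13-14 | D 14-15 | G 15-16 | B 16-17 | F 17-18 | A 18-19 | D 19-20 | G 20-21 | B 21-22 | F 22-23 | A 23-24 | D 24-25 | G 25-26 | F 26-27 | A 27-28 | D 28-29 | G 29-30 | F 30-31 | A 31-32 | D 32-33 | G 33-34 | F 34-35 | A 35-36 | F 36-37 | A 37-38 | F 38-41 |
Completion: A=38  B=22  C=12  D=33  E=11  F=41  G=34
Turnaround (C−A): A=23  B=8  C=9  D=21  E=7  F=30  G=29
Turnaround(D) = completion − arrival = 33 − 12 = 21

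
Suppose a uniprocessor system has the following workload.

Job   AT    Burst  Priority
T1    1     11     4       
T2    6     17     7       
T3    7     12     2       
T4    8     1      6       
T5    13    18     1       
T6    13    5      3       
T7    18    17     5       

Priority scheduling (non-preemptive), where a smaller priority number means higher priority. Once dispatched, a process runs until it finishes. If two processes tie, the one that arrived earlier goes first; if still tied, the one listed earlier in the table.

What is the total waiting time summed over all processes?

Timeline: | idle 0-1 | T1 1-12 | T3 12-24 | T5 24-42 | T6 42-47 | T7 47-64 | T4 64-65 | T2 65-82 |
Completion: T1=12  T2=82  T3=24  T4=65  T5=42  T6=47  T7=64
Waiting = turnaround − burst: T1=0, T2=59, T3=5, T4=56, T5=11, T6=29, T7=29
Total waiting = 0 + 59 + 5 + 56 + 11 + 29 + 29 = 189

189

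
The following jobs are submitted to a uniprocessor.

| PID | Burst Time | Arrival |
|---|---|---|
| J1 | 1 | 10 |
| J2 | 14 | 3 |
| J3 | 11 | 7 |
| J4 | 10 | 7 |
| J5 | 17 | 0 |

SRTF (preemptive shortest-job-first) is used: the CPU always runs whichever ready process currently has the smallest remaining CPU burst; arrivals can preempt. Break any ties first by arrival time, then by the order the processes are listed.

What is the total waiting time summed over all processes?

Schedule: | J5 0-10 | J1 10-11 | J5 11-18 | J4 18-28 | J3 28-39 | J2 39-53 |
Completion: J1=11  J2=53  J3=39  J4=28  J5=18
Turnaround (C−A): J1=1  J2=50  J3=32  J4=21  J5=18
Waiting = turnaround − burst: J1=0, J2=36, J3=21, J4=11, J5=1
Total waiting = 0 + 36 + 21 + 11 + 1 = 69

69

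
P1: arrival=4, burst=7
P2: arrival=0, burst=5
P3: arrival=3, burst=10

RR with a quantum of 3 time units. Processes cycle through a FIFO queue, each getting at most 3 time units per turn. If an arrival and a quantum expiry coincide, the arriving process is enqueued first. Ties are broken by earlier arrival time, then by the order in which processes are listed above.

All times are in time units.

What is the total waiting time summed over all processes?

Gantt: | P2 0-3 | P3 3-6 | P2 6-8 | P1 8-11 | P3 11-14 | P1 14-17 | P3 17-20 | P1 20-21 | P3 21-22 |
Completion: P1=21  P2=8  P3=22
Turnaround (C−A): P1=17  P2=8  P3=19
Waiting = turnaround − burst: P1=10, P2=3, P3=9
Total waiting = 10 + 3 + 9 = 22

22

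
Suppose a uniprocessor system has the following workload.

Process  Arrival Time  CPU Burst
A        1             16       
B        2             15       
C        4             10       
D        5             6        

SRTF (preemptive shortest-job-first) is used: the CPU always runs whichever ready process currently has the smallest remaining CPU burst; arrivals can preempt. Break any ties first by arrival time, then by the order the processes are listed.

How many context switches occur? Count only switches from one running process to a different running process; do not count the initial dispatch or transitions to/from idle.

5

Gantt: | idle 0-1 | A 1-4 | C 4-5 | D 5-11 | C 11-20 | A 20-33 | B 33-48 |
Completion: A=33  B=48  C=20  D=11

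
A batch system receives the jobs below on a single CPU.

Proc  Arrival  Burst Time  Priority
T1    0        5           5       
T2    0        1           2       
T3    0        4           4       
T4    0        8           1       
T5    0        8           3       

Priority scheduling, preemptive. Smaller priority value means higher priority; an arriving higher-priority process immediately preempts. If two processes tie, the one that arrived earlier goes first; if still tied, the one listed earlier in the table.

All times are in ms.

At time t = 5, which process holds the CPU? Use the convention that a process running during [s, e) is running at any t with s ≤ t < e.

T4

Schedule: | T4 0-8 | T2 8-9 | T5 9-17 | T3 17-21 | T1 21-26 |
Completion: T1=26  T2=9  T3=21  T4=8  T5=17
Turnaround (C−A): T1=26  T2=9  T3=21  T4=8  T5=17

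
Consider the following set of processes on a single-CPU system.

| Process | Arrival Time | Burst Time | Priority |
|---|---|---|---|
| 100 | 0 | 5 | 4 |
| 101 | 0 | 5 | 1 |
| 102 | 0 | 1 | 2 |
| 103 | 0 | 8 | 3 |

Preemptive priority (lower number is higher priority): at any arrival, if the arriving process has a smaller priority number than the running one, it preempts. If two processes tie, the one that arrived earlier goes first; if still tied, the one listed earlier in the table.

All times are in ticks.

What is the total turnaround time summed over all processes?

44

Gantt: | 101 0-5 | 102 5-6 | 103 6-14 | 100 14-19 |
Completion: 100=19  101=5  102=6  103=14
Turnaround (C−A): 100=19  101=5  102=6  103=14
Turnaround = completion − arrival: 100=19, 101=5, 102=6, 103=14
Total turnaround = 19 + 5 + 6 + 14 = 44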